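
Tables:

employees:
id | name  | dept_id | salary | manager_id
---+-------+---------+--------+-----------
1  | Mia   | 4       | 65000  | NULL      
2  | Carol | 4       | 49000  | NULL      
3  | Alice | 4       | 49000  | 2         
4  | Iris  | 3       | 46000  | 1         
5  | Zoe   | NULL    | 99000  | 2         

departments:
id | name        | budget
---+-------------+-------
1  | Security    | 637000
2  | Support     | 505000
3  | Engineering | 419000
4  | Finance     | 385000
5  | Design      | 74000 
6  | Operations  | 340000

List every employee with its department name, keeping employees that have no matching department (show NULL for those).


LEFT JOIN keeps every row from employees (the left table); where dept_id has no match in departments, the department columns become NULL. Walk through each employee:
  - employee 1 (Mia): dept_id=4 -> matches Finance
  - employee 2 (Carol): dept_id=4 -> matches Finance
  - employee 3 (Alice): dept_id=4 -> matches Finance
  - employee 4 (Iris): dept_id=3 -> matches Engineering
  - employee 5 (Zoe): dept_id=NULL, no match -> kept with NULL
All 5 rows appear; 1 has NULL department.

SQL:
SELECT a.name, b.name AS department
FROM employees a
LEFT JOIN departments b ON a.dept_id = b.id

Result:
name  | department 
------+------------
Mia   | Finance    
Carol | Finance    
Alice | Finance    
Iris  | Engineering
Zoe   | NULL       


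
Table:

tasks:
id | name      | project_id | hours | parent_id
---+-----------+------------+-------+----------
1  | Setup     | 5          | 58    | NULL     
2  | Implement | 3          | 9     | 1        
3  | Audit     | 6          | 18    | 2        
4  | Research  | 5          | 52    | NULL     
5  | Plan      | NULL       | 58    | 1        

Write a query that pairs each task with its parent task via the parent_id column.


This is a self-join: tasks is joined to a second copy of itself, matching each row's parent_id to another row's id. Use LEFT JOIN so rows with parent_id=NULL are kept.
  - task 1 (Setup): parent_id=NULL -> NULL
  - task 2 (Implement): parent_id=1 -> Setup
  - task 3 (Audit): parent_id=2 -> Implement
  - task 4 (Research): parent_id=NULL -> NULL
  - task 5 (Plan): parent_id=1 -> Setup

SQL:
SELECT a.name AS item, b.name AS parent
FROM tasks a
LEFT JOIN tasks b ON a.parent_id = b.id

Result:
item      | parent   
----------+----------
Setup     | NULL     
Implement | Setup    
Audit     | Implement
Research  | NULL     
Plan      | Setup    


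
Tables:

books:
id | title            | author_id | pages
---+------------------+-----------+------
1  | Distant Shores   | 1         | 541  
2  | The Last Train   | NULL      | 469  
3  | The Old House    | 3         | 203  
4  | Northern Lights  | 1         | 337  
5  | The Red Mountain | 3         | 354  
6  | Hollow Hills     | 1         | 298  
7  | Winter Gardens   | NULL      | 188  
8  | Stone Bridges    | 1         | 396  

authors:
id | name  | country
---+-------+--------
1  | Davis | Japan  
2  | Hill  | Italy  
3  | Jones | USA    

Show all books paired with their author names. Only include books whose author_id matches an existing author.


INNER JOIN keeps only books rows whose author_id matches an id in authors. Walk through each book:
  - book 1 (Distant Shores): author_id=1 -> matches Davis
  - book 2 (The Last Train): author_id=NULL, no match -> dropped
  - book 3 (The Old House): author_id=3 -> matches Jones
  - book 4 (Northern Lights): author_id=1 -> matches Davis
  - book 5 (The Red Mountain): author_id=3 -> matches Jones
  - book 6 (Hollow Hills): author_id=1 -> matches Davis
  - book 7 (Winter Gardens): author_id=NULL, no match -> dropped
  - book 8 (Stone Bridges): author_id=1 -> matches Davis
So 2 of 8 rows are dropped.

SQL:
SELECT a.title, b.name AS author
FROM books a
INNER JOIN authors b ON a.author_id = b.id

Result:
title            | author
-----------------+-------
Distant Shores   | Davis 
The Old House    | Jones 
Northern Lights  | Davis 
The Red Mountain | Jones 
Hollow Hills     | Davis 
Stone Bridges    | Davis 


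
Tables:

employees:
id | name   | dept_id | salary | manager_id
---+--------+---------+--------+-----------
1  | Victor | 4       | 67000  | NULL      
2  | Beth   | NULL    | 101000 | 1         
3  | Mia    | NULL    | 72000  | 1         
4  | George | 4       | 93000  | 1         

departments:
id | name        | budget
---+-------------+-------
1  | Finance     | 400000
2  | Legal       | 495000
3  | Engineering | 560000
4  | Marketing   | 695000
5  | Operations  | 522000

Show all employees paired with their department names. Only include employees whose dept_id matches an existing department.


INNER JOIN keeps only employees rows whose dept_id matches an id in departments. Walk through each employee:
  - employee 1 (Victor): dept_id=4 -> matches Marketing
  - employee 2 (Beth): dept_id=NULL, no match -> dropped
  - employee 3 (Mia): dept_id=NULL, no match -> dropped
  - employee 4 (George): dept_id=4 -> matches Marketing
So 2 of 4 rows are dropped.

SQL:
SELECT a.name, b.name AS department
FROM employees a
INNER JOIN departments b ON a.dept_id = b.id

Result:
name   | department
-------+-----------
Victor | Marketing 
George | Marketing 


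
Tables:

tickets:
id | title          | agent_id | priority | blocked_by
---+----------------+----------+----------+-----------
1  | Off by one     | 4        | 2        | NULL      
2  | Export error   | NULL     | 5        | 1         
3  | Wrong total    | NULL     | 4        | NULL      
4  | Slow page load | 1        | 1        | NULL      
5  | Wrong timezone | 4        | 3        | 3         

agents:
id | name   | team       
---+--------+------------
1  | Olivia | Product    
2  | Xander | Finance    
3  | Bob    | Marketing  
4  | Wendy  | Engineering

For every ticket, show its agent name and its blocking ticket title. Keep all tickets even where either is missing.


Two LEFT JOINs from the same base table tickets: one to agents via agent_id, one to tickets itself via blocked_by. Both are LEFT so every ticket is preserved.
Match against agents:
  - ticket 1 (Off by one): agent_id=4 -> matches Wendy
  - ticket 2 (Export error): agent_id=NULL, no match -> kept with NULL
  - ticket 3 (Wrong total): agent_id=NULL, no match -> kept with NULL
  - ticket 4 (Slow page load): agent_id=1 -> matches Olivia
  - ticket 5 (Wrong timezone): agent_id=4 -> matches Wendy
Match against tickets (self):
  - ticket 1 (Off by one): blocked_by=NULL -> NULL
  - ticket 2 (Export error): blocked_by=1 -> Off by one
  - ticket 3 (Wrong total): blocked_by=NULL -> NULL
  - ticket 4 (Slow page load): blocked_by=NULL -> NULL
  - ticket 5 (Wrong timezone): blocked_by=3 -> Wrong total

SQL:
SELECT a.title, b.name AS agent, c.title AS blocked_by
FROM tickets a
LEFT JOIN agents b ON a.agent_id = b.id
LEFT JOIN tickets c ON a.blocked_by = c.id

Result:
title          | agent  | blocked_by 
---------------+--------+------------
Off by one     | Wendy  | NULL       
Export error   | NULL   | Off by one 
Wrong total    | NULL   | NULL       
Slow page load | Olivia | NULL       
Wrong timezone | Wendy  | Wrong total


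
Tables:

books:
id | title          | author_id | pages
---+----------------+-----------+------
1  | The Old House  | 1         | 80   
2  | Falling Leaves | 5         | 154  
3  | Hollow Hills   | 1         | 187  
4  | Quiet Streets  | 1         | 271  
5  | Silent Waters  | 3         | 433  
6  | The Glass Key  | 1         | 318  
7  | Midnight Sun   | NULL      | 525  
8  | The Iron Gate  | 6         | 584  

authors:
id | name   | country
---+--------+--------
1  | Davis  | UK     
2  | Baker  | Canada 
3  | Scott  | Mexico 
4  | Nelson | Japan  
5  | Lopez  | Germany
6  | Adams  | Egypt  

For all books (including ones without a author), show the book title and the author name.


LEFT JOIN keeps every row from books (the left table); where author_id has no match in authors, the author columns become NULL. Walk through each book:
  - book 1 (The Old House): author_id=1 -> matches Davis
  - book 2 (Falling Leaves): author_id=5 -> matches Lopez
  - book 3 (Hollow Hills): author_id=1 -> matches Davis
  - book 4 (Quiet Streets): author_id=1 -> matches Davis
  - book 5 (Silent Waters): author_id=3 -> matches Scott
  - book 6 (The Glass Key): author_id=1 -> matches Davis
  - book 7 (Midnight Sun): author_id=NULL, no match -> kept with NULL
  - book 8 (The Iron Gate): author_id=6 -> matches Adams
All 8 rows appear; 1 has NULL author.

SQL:
SELECT a.title, b.name AS author
FROM books a
LEFT JOIN authors b ON a.author_id = b.id

Result:
title          | author
---------------+-------
The Old House  | Davis 
Falling Leaves | Lopez 
Hollow Hills   | Davis 
Quiet Streets  | Davis 
Silent Waters  | Scott 
The Glass Key  | Davis 
Midnight Sun   | NULL  
The Iron Gate  | Adams 


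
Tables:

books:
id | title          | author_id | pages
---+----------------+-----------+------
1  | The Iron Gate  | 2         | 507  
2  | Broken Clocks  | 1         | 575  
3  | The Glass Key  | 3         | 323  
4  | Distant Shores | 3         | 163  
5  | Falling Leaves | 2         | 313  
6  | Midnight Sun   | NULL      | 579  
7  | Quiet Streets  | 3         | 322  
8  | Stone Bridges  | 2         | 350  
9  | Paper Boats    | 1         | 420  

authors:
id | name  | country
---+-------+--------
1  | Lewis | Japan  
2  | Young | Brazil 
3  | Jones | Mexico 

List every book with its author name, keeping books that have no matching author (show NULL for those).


LEFT JOIN keeps every row from books (the left table); where author_id has no match in authors, the author columns become NULL. Walk through each book:
  - book 1 (The Iron Gate): author_id=2 -> matches Young
  - book 2 (Broken Clocks): author_id=1 -> matches Lewis
  - book 3 (The Glass Key): author_id=3 -> matches Jones
  - book 4 (Distant Shores): author_id=3 -> matches Jones
  - book 5 (Falling Leaves): author_id=2 -> matches Young
  - book 6 (Midnight Sun): author_id=NULL, no match -> kept with NULL
  - book 7 (Quiet Streets): author_id=3 -> matches Jones
  - book 8 (Stone Bridges): author_id=2 -> matches Young
  - book 9 (Paper Boats): author_id=1 -> matches Lewis
All 9 rows appear; 1 has NULL author.

SQL:
SELECT a.title, b.name AS author
FROM books a
LEFT JOIN authors b ON a.author_id = b.id

Result:
title          | author
---------------+-------
The Iron Gate  | Young 
Broken Clocks  | Lewis 
The Glass Key  | Jones 
Distant Shores | Jones 
Falling Leaves | Young 
Midnight Sun   | NULL  
Quiet Streets  | Jones 
Stone Bridges  | Young 
Paper Boats    | Lewis 


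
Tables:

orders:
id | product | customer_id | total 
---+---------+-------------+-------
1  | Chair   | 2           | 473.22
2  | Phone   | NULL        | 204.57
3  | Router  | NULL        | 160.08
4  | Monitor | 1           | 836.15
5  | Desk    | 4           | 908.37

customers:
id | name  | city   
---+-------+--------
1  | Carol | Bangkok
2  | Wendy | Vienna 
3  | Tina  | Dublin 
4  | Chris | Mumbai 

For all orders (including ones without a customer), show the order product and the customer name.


LEFT JOIN keeps every row from orders (the left table); where customer_id has no match in customers, the customer columns become NULL. Walk through each order:
  - order 1 (Chair): customer_id=2 -> matches Wendy
  - order 2 (Phone): customer_id=NULL, no match -> kept with NULL
  - order 3 (Router): customer_id=NULL, no match -> kept with NULL
  - order 4 (Monitor): customer_id=1 -> matches Carol
  - order 5 (Desk): customer_id=4 -> matches Chris
All 5 rows appear; 2 have NULL customer.

SQL:
SELECT a.product, b.name AS customer
FROM orders a
LEFT JOIN customers b ON a.customer_id = b.id

Result:
product | customer
--------+---------
Chair   | Wendy   
Phone   | NULL    
Router  | NULL    
Monitor | Carol   
Desk    | Chris   


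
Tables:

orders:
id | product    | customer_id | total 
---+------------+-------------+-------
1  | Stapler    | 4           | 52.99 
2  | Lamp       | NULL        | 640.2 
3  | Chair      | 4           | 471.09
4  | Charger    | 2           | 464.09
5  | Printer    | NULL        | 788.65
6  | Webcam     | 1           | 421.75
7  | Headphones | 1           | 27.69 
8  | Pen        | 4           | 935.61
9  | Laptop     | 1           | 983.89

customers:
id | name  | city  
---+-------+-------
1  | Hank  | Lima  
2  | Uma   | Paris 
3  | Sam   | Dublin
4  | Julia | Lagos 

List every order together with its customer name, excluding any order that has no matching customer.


INNER JOIN keeps only orders rows whose customer_id matches an id in customers. Walk through each order:
  - order 1 (Stapler): customer_id=4 -> matches Julia
  - order 2 (Lamp): customer_id=NULL, no match -> dropped
  - order 3 (Chair): customer_id=4 -> matches Julia
  - order 4 (Charger): customer_id=2 -> matches Uma
  - order 5 (Printer): customer_id=NULL, no match -> dropped
  - order 6 (Webcam): customer_id=1 -> matches Hank
  - order 7 (Headphones): customer_id=1 -> matches Hank
  - order 8 (Pen): customer_id=4 -> matches Julia
  - order 9 (Laptop): customer_id=1 -> matches Hank
So 2 of 9 rows are dropped.

SQL:
SELECT a.product, b.name AS customer
FROM orders a
INNER JOIN customers b ON a.customer_id = b.id

Result:
product    | customer
-----------+---------
Stapler    | Julia   
Chair      | Julia   
Charger    | Uma     
Webcam     | Hank    
Headphones | Hank    
Pen        | Julia   
Laptop     | Hank    


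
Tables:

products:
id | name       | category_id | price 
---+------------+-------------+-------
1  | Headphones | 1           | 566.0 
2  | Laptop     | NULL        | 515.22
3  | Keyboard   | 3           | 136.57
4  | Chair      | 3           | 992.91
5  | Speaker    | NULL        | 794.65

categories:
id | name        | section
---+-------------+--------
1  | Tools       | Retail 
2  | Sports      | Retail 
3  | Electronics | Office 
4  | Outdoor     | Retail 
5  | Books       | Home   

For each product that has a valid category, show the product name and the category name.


INNER JOIN keeps only products rows whose category_id matches an id in categories. Walk through each product:
  - product 1 (Headphones): category_id=1 -> matches Tools
  - product 2 (Laptop): category_id=NULL, no match -> dropped
  - product 3 (Keyboard): category_id=3 -> matches Electronics
  - product 4 (Chair): category_id=3 -> matches Electronics
  - product 5 (Speaker): category_id=NULL, no match -> dropped
So 2 of 5 rows are dropped.

SQL:
SELECT a.name, b.name AS category
FROM products a
INNER JOIN categories b ON a.category_id = b.id

Result:
name       | category   
-----------+------------
Headphones | Tools      
Keyboard   | Electronics
Chair      | Electronics


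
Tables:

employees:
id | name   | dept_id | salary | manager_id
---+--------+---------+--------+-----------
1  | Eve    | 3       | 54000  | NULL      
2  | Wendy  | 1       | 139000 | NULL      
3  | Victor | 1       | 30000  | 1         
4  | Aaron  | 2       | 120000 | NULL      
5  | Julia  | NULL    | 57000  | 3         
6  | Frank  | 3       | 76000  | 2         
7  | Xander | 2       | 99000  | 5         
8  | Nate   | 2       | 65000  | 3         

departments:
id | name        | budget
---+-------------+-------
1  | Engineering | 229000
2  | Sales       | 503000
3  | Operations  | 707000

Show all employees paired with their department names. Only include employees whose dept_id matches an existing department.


INNER JOIN keeps only employees rows whose dept_id matches an id in departments. Walk through each employee:
  - employee 1 (Eve): dept_id=3 -> matches Operations
  - employee 2 (Wendy): dept_id=1 -> matches Engineering
  - employee 3 (Victor): dept_id=1 -> matches Engineering
  - employee 4 (Aaron): dept_id=2 -> matches Sales
  - employee 5 (Julia): dept_id=NULL, no match -> dropped
  - employee 6 (Frank): dept_id=3 -> matches Operations
  - employee 7 (Xander): dept_id=2 -> matches Sales
  - employee 8 (Nate): dept_id=2 -> matches Sales
So 1 of 8 rows is dropped.

SQL:
SELECT a.name, b.name AS department
FROM employees a
INNER JOIN departments b ON a.dept_id = b.id

Result:
name   | department 
-------+------------
Eve    | Operations 
Wendy  | Engineering
Victor | Engineering
Aaron  | Sales      
Frank  | Operations 
Xander | Sales      
Nate   | Sales      


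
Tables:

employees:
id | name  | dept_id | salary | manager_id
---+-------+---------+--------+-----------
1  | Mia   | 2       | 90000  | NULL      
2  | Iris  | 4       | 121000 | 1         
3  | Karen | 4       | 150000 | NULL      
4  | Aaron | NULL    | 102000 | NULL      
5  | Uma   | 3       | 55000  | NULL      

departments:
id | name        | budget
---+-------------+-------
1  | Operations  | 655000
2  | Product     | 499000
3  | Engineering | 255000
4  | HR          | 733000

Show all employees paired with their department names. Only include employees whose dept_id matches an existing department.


INNER JOIN keeps only employees rows whose dept_id matches an id in departments. Walk through each employee:
  - employee 1 (Mia): dept_id=2 -> matches Product
  - employee 2 (Iris): dept_id=4 -> matches HR
  - employee 3 (Karen): dept_id=4 -> matches HR
  - employee 4 (Aaron): dept_id=NULL, no match -> dropped
  - employee 5 (Uma): dept_id=3 -> matches Engineering
So 1 of 5 rows is dropped.

SQL:
SELECT a.name, b.name AS department
FROM employees a
INNER JOIN departments b ON a.dept_id = b.id

Result:
name  | department 
------+------------
Mia   | Product    
Iris  | HR         
Karen | HR         
Uma   | Engineering


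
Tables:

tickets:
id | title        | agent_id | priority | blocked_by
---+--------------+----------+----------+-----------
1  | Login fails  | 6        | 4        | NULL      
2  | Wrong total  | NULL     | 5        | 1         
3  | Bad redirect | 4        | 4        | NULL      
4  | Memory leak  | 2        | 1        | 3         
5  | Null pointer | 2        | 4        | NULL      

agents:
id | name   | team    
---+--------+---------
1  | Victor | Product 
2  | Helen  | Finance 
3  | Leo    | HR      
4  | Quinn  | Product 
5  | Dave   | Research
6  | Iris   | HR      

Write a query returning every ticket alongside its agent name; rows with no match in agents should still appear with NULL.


LEFT JOIN keeps every row from tickets (the left table); where agent_id has no match in agents, the agent columns become NULL. Walk through each ticket:
  - ticket 1 (Login fails): agent_id=6 -> matches Iris
  - ticket 2 (Wrong total): agent_id=NULL, no match -> kept with NULL
  - ticket 3 (Bad redirect): agent_id=4 -> matches Quinn
  - ticket 4 (Memory leak): agent_id=2 -> matches Helen
  - ticket 5 (Null pointer): agent_id=2 -> matches Helen
All 5 rows appear; 1 has NULL agent.

SQL:
SELECT a.title, b.name AS agent
FROM tickets a
LEFT JOIN agents b ON a.agent_id = b.id

Result:
title        | agent
-------------+------
Login fails  | Iris 
Wrong total  | NULL 
Bad redirect | Quinn
Memory leak  | Helen
Null pointer | Helen


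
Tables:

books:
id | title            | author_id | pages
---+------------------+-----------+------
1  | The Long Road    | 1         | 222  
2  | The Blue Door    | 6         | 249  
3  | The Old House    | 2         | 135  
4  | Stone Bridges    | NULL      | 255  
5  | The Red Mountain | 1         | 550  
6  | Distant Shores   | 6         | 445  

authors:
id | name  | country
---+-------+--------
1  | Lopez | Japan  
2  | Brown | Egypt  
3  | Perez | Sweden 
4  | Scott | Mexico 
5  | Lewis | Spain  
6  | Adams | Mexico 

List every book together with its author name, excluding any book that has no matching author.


INNER JOIN keeps only books rows whose author_id matches an id in authors. Walk through each book:
  - book 1 (The Long Road): author_id=1 -> matches Lopez
  - book 2 (The Blue Door): author_id=6 -> matches Adams
  - book 3 (The Old House): author_id=2 -> matches Brown
  - book 4 (Stone Bridges): author_id=NULL, no match -> dropped
  - book 5 (The Red Mountain): author_id=1 -> matches Lopez
  - book 6 (Distant Shores): author_id=6 -> matches Adams
So 1 of 6 rows is dropped.

SQL:
SELECT a.title, b.name AS author
FROM books a
INNER JOIN authors b ON a.author_id = b.id

Result:
title            | author
-----------------+-------
The Long Road    | Lopez 
The Blue Door    | Adams 
The Old House    | Brown 
The Red Mountain | Lopez 
Distant Shores   | Adams 


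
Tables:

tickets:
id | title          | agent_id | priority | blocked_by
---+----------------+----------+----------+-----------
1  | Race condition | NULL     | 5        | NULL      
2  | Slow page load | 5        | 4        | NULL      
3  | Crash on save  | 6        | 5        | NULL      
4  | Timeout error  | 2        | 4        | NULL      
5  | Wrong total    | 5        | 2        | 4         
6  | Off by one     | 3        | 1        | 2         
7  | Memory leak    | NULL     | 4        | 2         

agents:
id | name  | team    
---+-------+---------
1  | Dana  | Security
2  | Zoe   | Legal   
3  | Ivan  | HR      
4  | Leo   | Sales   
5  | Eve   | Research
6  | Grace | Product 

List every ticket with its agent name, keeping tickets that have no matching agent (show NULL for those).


LEFT JOIN keeps every row from tickets (the left table); where agent_id has no match in agents, the agent columns become NULL. Walk through each ticket:
  - ticket 1 (Race condition): agent_id=NULL, no match -> kept with NULL
  - ticket 2 (Slow page load): agent_id=5 -> matches Eve
  - ticket 3 (Crash on save): agent_id=6 -> matches Grace
  - ticket 4 (Timeout error): agent_id=2 -> matches Zoe
  - ticket 5 (Wrong total): agent_id=5 -> matches Eve
  - ticket 6 (Off by one): agent_id=3 -> matches Ivan
  - ticket 7 (Memory leak): agent_id=NULL, no match -> kept with NULL
All 7 rows appear; 2 have NULL agent.

SQL:
SELECT a.title, b.name AS agent
FROM tickets a
LEFT JOIN agents b ON a.agent_id = b.id

Result:
title          | agent
---------------+------
Race condition | NULL 
Slow page load | Eve  
Crash on save  | Grace
Timeout error  | Zoe  
Wrong total    | Eve  
Off by one     | Ivan 
Memory leak    | NULL 


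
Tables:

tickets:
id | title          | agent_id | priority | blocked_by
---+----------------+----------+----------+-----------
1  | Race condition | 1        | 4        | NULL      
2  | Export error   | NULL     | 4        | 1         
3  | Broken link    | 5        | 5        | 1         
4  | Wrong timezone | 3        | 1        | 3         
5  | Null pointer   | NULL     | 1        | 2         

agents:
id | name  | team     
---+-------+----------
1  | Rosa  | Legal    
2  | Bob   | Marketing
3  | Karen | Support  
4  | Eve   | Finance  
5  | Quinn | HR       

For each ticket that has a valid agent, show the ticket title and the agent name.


INNER JOIN keeps only tickets rows whose agent_id matches an id in agents. Walk through each ticket:
  - ticket 1 (Race condition): agent_id=1 -> matches Rosa
  - ticket 2 (Export error): agent_id=NULL, no match -> dropped
  - ticket 3 (Broken link): agent_id=5 -> matches Quinn
  - ticket 4 (Wrong timezone): agent_id=3 -> matches Karen
  - ticket 5 (Null pointer): agent_id=NULL, no match -> dropped
So 2 of 5 rows are dropped.

SQL:
SELECT a.title, b.name AS agent
FROM tickets a
INNER JOIN agents b ON a.agent_id = b.id

Result:
title          | agent
---------------+------
Race condition | Rosa 
Broken link    | Quinn
Wrong timezone | Karen


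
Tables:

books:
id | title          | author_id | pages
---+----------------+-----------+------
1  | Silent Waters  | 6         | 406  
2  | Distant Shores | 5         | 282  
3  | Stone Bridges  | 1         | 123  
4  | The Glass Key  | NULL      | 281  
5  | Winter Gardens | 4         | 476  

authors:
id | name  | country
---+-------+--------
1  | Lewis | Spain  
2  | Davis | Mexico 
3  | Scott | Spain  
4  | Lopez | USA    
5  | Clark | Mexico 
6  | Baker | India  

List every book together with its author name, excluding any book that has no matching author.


INNER JOIN keeps only books rows whose author_id matches an id in authors. Walk through each book:
  - book 1 (Silent Waters): author_id=6 -> matches Baker
  - book 2 (Distant Shores): author_id=5 -> matches Clark
  - book 3 (Stone Bridges): author_id=1 -> matches Lewis
  - book 4 (The Glass Key): author_id=NULL, no match -> dropped
  - book 5 (Winter Gardens): author_id=4 -> matches Lopez
So 1 of 5 rows is dropped.

SQL:
SELECT a.title, b.name AS author
FROM books a
INNER JOIN authors b ON a.author_id = b.id

Result:
title          | author
---------------+-------
Silent Waters  | Baker 
Distant Shores | Clark 
Stone Bridges  | Lewis 
Winter Gardens | Lopez 


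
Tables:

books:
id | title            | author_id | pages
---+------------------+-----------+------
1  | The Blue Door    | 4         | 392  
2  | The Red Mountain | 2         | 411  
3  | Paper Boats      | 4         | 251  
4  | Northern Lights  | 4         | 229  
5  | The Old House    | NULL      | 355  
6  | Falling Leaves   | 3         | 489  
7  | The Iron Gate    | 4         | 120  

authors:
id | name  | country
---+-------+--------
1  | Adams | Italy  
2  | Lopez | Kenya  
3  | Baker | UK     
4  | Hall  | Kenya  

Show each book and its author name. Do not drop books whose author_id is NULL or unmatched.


LEFT JOIN keeps every row from books (the left table); where author_id has no match in authors, the author columns become NULL. Walk through each book:
  - book 1 (The Blue Door): author_id=4 -> matches Hall
  - book 2 (The Red Mountain): author_id=2 -> matches Lopez
  - book 3 (Paper Boats): author_id=4 -> matches Hall
  - book 4 (Northern Lights): author_id=4 -> matches Hall
  - book 5 (The Old House): author_id=NULL, no match -> kept with NULL
  - book 6 (Falling Leaves): author_id=3 -> matches Baker
  - book 7 (The Iron Gate): author_id=4 -> matches Hall
All 7 rows appear; 1 has NULL author.

SQL:
SELECT a.title, b.name AS author
FROM books a
LEFT JOIN authors b ON a.author_id = b.id

Result:
title            | author
-----------------+-------
The Blue Door    | Hall  
The Red Mountain | Lopez 
Paper Boats      | Hall  
Northern Lights  | Hall  
The Old House    | NULL  
Falling Leaves   | Baker 
The Iron Gate    | Hall  


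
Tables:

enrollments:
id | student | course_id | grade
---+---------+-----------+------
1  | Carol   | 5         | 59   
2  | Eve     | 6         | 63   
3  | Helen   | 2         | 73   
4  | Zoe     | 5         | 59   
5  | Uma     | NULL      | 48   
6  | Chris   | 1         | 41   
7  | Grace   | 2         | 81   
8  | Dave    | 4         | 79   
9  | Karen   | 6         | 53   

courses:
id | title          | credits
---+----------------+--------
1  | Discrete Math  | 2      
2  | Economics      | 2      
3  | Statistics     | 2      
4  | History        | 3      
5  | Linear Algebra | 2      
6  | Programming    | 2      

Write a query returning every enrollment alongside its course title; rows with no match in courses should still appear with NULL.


LEFT JOIN keeps every row from enrollments (the left table); where course_id has no match in courses, the course columns become NULL. Walk through each enrollment:
  - enrollment 1 (Carol): course_id=5 -> matches Linear Algebra
  - enrollment 2 (Eve): course_id=6 -> matches Programming
  - enrollment 3 (Helen): course_id=2 -> matches Economics
  - enrollment 4 (Zoe): course_id=5 -> matches Linear Algebra
  - enrollment 5 (Uma): course_id=NULL, no match -> kept with NULL
  - enrollment 6 (Chris): course_id=1 -> matches Discrete Math
  - enrollment 7 (Grace): course_id=2 -> matches Economics
  - enrollment 8 (Dave): course_id=4 -> matches History
  - enrollment 9 (Karen): course_id=6 -> matches Programming
All 9 rows appear; 1 has NULL course.

SQL:
SELECT a.student, b.title AS course
FROM enrollments a
LEFT JOIN courses b ON a.course_id = b.id

Result:
student | course        
--------+---------------
Carol   | Linear Algebra
Eve     | Programming   
Helen   | Economics     
Zoe     | Linear Algebra
Uma     | NULL          
Chris   | Discrete Math 
Grace   | Economics     
Dave    | History       
Karen   | Programming   


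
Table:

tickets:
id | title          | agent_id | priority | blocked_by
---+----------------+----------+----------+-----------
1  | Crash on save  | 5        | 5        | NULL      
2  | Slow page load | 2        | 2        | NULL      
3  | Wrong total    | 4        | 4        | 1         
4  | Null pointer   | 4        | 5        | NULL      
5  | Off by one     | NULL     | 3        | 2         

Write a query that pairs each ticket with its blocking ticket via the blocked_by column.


This is a self-join: tickets is joined to a second copy of itself, matching each row's blocked_by to another row's id. Use LEFT JOIN so rows with blocked_by=NULL are kept.
  - ticket 1 (Crash on save): blocked_by=NULL -> NULL
  - ticket 2 (Slow page load): blocked_by=NULL -> NULL
  - ticket 3 (Wrong total): blocked_by=1 -> Crash on save
  - ticket 4 (Null pointer): blocked_by=NULL -> NULL
  - ticket 5 (Off by one): blocked_by=2 -> Slow page load

SQL:
SELECT a.title AS item, b.title AS blocked_by
FROM tickets a
LEFT JOIN tickets b ON a.blocked_by = b.id

Result:
item           | blocked_by    
---------------+---------------
Crash on save  | NULL          
Slow page load | NULL          
Wrong total    | Crash on save 
Null pointer   | NULL          
Off by one     | Slow page load


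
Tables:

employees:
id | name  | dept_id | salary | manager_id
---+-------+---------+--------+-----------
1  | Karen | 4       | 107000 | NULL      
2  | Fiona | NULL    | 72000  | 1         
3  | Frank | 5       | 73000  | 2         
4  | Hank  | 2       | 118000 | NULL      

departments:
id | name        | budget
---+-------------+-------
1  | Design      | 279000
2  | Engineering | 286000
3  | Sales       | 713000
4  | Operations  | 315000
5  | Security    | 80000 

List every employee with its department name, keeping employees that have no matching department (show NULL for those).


LEFT JOIN keeps every row from employees (the left table); where dept_id has no match in departments, the department columns become NULL. Walk through each employee:
  - employee 1 (Karen): dept_id=4 -> matches Operations
  - employee 2 (Fiona): dept_id=NULL, no match -> kept with NULL
  - employee 3 (Frank): dept_id=5 -> matches Security
  - employee 4 (Hank): dept_id=2 -> matches Engineering
All 4 rows appear; 1 has NULL department.

SQL:
SELECT a.name, b.name AS department
FROM employees a
LEFT JOIN departments b ON a.dept_id = b.id

Result:
name  | department 
------+------------
Karen | Operations 
Fiona | NULL       
Frank | Security   
Hank  | Engineering


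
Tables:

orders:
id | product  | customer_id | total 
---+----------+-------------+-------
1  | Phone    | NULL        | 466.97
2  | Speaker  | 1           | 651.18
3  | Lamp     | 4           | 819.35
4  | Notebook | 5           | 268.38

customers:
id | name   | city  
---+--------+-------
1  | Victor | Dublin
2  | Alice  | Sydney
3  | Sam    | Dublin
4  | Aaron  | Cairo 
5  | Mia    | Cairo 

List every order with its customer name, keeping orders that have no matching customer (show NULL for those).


LEFT JOIN keeps every row from orders (the left table); where customer_id has no match in customers, the customer columns become NULL. Walk through each order:
  - order 1 (Phone): customer_id=NULL, no match -> kept with NULL
  - order 2 (Speaker): customer_id=1 -> matches Victor
  - order 3 (Lamp): customer_id=4 -> matches Aaron
  - order 4 (Notebook): customer_id=5 -> matches Mia
All 4 rows appear; 1 has NULL customer.

SQL:
SELECT a.product, b.name AS customer
FROM orders a
LEFT JOIN customers b ON a.customer_id = b.id

Result:
product  | customer
---------+---------
Phone    | NULL    
Speaker  | Victor  
Lamp     | Aaron   
Notebook | Mia     


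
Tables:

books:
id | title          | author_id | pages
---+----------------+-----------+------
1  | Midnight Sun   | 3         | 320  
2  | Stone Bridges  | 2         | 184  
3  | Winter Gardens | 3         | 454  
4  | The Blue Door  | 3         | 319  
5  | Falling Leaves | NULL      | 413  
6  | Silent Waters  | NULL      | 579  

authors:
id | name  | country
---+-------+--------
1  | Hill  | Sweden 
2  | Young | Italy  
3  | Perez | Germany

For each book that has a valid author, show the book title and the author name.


INNER JOIN keeps only books rows whose author_id matches an id in authors. Walk through each book:
  - book 1 (Midnight Sun): author_id=3 -> matches Perez
  - book 2 (Stone Bridges): author_id=2 -> matches Young
  - book 3 (Winter Gardens): author_id=3 -> matches Perez
  - book 4 (The Blue Door): author_id=3 -> matches Perez
  - book 5 (Falling Leaves): author_id=NULL, no match -> dropped
  - book 6 (Silent Waters): author_id=NULL, no match -> dropped
So 2 of 6 rows are dropped.

SQL:
SELECT a.title, b.name AS author
FROM books a
INNER JOIN authors b ON a.author_id = b.id

Result:
title          | author
---------------+-------
Midnight Sun   | Perez 
Stone Bridges  | Young 
Winter Gardens | Perez 
The Blue Door  | Perez 


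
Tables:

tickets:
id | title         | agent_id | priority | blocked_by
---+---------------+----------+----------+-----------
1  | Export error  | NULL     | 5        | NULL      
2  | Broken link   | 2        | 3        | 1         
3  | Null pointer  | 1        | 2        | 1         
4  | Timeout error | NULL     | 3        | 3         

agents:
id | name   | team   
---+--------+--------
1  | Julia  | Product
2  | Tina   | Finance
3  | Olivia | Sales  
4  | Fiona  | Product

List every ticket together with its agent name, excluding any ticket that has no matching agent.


INNER JOIN keeps only tickets rows whose agent_id matches an id in agents. Walk through each ticket:
  - ticket 1 (Export error): agent_id=NULL, no match -> dropped
  - ticket 2 (Broken link): agent_id=2 -> matches Tina
  - ticket 3 (Null pointer): agent_id=1 -> matches Julia
  - ticket 4 (Timeout error): agent_id=NULL, no match -> dropped
So 2 of 4 rows are dropped.

SQL:
SELECT a.title, b.name AS agent
FROM tickets a
INNER JOIN agents b ON a.agent_id = b.id

Result:
title        | agent
-------------+------
Broken link  | Tina 
Null pointer | Julia


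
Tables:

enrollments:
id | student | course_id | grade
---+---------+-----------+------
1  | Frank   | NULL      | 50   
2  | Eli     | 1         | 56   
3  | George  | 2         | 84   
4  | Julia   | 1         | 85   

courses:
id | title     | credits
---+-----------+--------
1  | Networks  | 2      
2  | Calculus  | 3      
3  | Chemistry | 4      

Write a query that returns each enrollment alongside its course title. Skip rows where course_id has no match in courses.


INNER JOIN keeps only enrollments rows whose course_id matches an id in courses. Walk through each enrollment:
  - enrollment 1 (Frank): course_id=NULL, no match -> dropped
  - enrollment 2 (Eli): course_id=1 -> matches Networks
  - enrollment 3 (George): course_id=2 -> matches Calculus
  - enrollment 4 (Julia): course_id=1 -> matches Networks
So 1 of 4 rows is dropped.

SQL:
SELECT a.student, b.title AS course
FROM enrollments a
INNER JOIN courses b ON a.course_id = b.id

Result:
student | course  
--------+---------
Eli     | Networks
George  | Calculus
Julia   | Networks


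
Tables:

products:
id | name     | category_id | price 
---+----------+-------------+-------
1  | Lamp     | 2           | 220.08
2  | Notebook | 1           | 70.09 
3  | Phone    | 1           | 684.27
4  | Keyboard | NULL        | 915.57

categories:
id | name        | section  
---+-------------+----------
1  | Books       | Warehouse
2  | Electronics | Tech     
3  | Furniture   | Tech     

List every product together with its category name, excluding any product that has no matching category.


INNER JOIN keeps only products rows whose category_id matches an id in categories. Walk through each product:
  - product 1 (Lamp): category_id=2 -> matches Electronics
  - product 2 (Notebook): category_id=1 -> matches Books
  - product 3 (Phone): category_id=1 -> matches Books
  - product 4 (Keyboard): category_id=NULL, no match -> dropped
So 1 of 4 rows is dropped.

SQL:
SELECT a.name, b.name AS category
FROM products a
INNER JOIN categories b ON a.category_id = b.id

Result:
name     | category   
---------+------------
Lamp     | Electronics
Notebook | Books      
Phone    | Books      


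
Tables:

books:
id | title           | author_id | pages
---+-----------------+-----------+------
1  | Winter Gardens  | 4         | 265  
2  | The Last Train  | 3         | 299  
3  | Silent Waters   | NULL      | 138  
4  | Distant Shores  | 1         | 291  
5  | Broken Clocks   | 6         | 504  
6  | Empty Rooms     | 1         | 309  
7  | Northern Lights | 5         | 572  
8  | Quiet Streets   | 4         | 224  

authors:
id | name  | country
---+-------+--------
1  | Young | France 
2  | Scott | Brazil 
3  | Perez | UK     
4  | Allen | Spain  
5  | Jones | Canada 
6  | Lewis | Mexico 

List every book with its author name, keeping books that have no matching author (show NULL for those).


LEFT JOIN keeps every row from books (the left table); where author_id has no match in authors, the author columns become NULL. Walk through each book:
  - book 1 (Winter Gardens): author_id=4 -> matches Allen
  - book 2 (The Last Train): author_id=3 -> matches Perez
  - book 3 (Silent Waters): author_id=NULL, no match -> kept with NULL
  - book 4 (Distant Shores): author_id=1 -> matches Young
  - book 5 (Broken Clocks): author_id=6 -> matches Lewis
  - book 6 (Empty Rooms): author_id=1 -> matches Young
  - book 7 (Northern Lights): author_id=5 -> matches Jones
  - book 8 (Quiet Streets): author_id=4 -> matches Allen
All 8 rows appear; 1 has NULL author.

SQL:
SELECT a.title, b.name AS author
FROM books a
LEFT JOIN authors b ON a.author_id = b.id

Result:
title           | author
----------------+-------
Winter Gardens  | Allen 
The Last Train  | Perez 
Silent Waters   | NULL  
Distant Shores  | Young 
Broken Clocks   | Lewis 
Empty Rooms     | Young 
Northern Lights | Jones 
Quiet Streets   | Allen 


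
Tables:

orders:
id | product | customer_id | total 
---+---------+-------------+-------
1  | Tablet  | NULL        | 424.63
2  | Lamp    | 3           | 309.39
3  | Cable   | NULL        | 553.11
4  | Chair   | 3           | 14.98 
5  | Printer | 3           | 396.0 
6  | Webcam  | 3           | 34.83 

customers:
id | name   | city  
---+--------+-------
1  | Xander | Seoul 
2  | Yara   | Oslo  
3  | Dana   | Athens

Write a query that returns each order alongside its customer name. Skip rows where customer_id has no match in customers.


INNER JOIN keeps only orders rows whose customer_id matches an id in customers. Walk through each order:
  - order 1 (Tablet): customer_id=NULL, no match -> dropped
  - order 2 (Lamp): customer_id=3 -> matches Dana
  - order 3 (Cable): customer_id=NULL, no match -> dropped
  - order 4 (Chair): customer_id=3 -> matches Dana
  - order 5 (Printer): customer_id=3 -> matches Dana
  - order 6 (Webcam): customer_id=3 -> matches Dana
So 2 of 6 rows are dropped.

SQL:
SELECT a.product, b.name AS customer
FROM orders a
INNER JOIN customers b ON a.customer_id = b.id

Result:
product | customer
--------+---------
Lamp    | Dana    
Chair   | Dana    
Printer | Dana    
Webcam  | Dana    


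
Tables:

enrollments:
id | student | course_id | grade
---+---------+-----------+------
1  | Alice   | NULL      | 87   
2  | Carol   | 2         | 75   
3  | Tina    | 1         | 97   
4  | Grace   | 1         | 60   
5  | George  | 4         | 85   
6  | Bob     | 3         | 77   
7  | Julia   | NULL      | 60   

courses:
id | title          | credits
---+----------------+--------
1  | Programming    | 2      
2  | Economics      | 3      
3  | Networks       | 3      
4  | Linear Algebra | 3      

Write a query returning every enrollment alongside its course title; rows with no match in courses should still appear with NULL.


LEFT JOIN keeps every row from enrollments (the left table); where course_id has no match in courses, the course columns become NULL. Walk through each enrollment:
  - enrollment 1 (Alice): course_id=NULL, no match -> kept with NULL
  - enrollment 2 (Carol): course_id=2 -> matches Economics
  - enrollment 3 (Tina): course_id=1 -> matches Programming
  - enrollment 4 (Grace): course_id=1 -> matches Programming
  - enrollment 5 (George): course_id=4 -> matches Linear Algebra
  - enrollment 6 (Bob): course_id=3 -> matches Networks
  - enrollment 7 (Julia): course_id=NULL, no match -> kept with NULL
All 7 rows appear; 2 have NULL course.

SQL:
SELECT a.student, b.title AS course
FROM enrollments a
LEFT JOIN courses b ON a.course_id = b.id

Result:
student | course        
--------+---------------
Alice   | NULL          
Carol   | Economics     
Tina    | Programming   
Grace   | Programming   
George  | Linear Algebra
Bob     | Networks      
Julia   | NULL          
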